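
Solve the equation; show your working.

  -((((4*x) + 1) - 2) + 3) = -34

Step 1. [-((((4*x) + 1) - 2) + 3) = -34] flip signs both sides. So neg: (((4*x) + 1) - 2) + 3 = 34.
Step 2. [(((4*x) + 1) - 2) + 3 = 34] 3 comes off first (subtract 3). So sub: ((4*x) + 1) - 2 = 31.
Step 3. [((4*x) + 1) - 2 = 31] 2 comes off first (add 2), so sub: (4*x) + 1 = 33.
Step 4. [(4*x) + 1 = 33] the outer +1 inverts by subtracting 1. So sub: 4*x = 32.
Step 5. [4*x = 32] divide by the outer 4, so div: x = 8.

Answer: x ∈ {8}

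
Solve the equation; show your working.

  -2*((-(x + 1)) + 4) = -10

Step 1. [-2*((-(x + 1)) + 4) = -10] -2 out front; divide by -2 ⇒ div: (-(x + 1)) + 4 = 5.
Step 2. [(-(x + 1)) + 4 = 5] the outer +4 inverts by subtracting 4. So sub: -(x + 1) = 1.
Step 3. [-(x + 1) = 1] leading − — multiply by −1 ⇒ neg: x + 1 = -1.
Step 4. [x + 1 = -1] +1 is outermost — subtract 1 both sides, so sub: x = -2.

Answer: x ∈ {-2}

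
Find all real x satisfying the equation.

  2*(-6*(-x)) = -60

Step 1. [2*(-6*(-x)) = -60] leading coefficient 2: divide by 2 ⇒ div: -6*(-x) = -30.
Step 2. [-6*(-x) = -30] -6 out front; divide by -6 ⇒ div: -x = 5.
Step 3. [-x = 5] LHS negated; negate both sides. So neg: x = -5.

Answer: x ∈ {-5}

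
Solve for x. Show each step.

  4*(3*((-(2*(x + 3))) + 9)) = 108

Step 1. [4*(3*((-(2*(x + 3))) + 9)) = 108] leading coefficient 4: divide by 4. So div: 3*((-(2*(x + 3))) + 9) = 27.
Step 2. [3*((-(2*(x + 3))) + 9) = 27] LHS = 3·(…); ÷3 both sides, so div: (-(2*(x + 3))) + 9 = 9.
Step 3. [(-(2*(x + 3))) + 9 = 9] the outer +9 inverts by subtracting 9. So sub: -(2*(x + 3)) = 0.
Step 4. [-(2*(x + 3)) = 0] leading − — multiply by −1 ⇒ neg: 2*(x + 3) = 0.
Step 5. [2*(x + 3) = 0] LHS = 2·(…); ÷2 both sides, so div: x + 3 = 0.
Step 6. [x + 3 = 0] subtract 3: x sits inside (… + 3), so sub: x = -3.

Answer: x ∈ {-3}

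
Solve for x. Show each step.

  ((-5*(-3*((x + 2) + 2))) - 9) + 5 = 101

Step 1. [((-5*(-3*((x + 2) + 2))) - 9) + 5 = 101] the outer +5 inverts by subtracting 5, so sub: (-5*(-3*((x + 2) + 2))) - 9 = 96.
Step 2. [(-5*(-3*((x + 2) + 2))) - 9 = 96] 9 comes off first (add 9) ⇒ sub: -5*(-3*((x + 2) + 2)) = 105.
Step 3. [-5*(-3*((x + 2) + 2)) = 105] divide by the outer -5 ⇒ div: -3*((x + 2) + 2) = -21.
Step 4. [-3*((x + 2) + 2) = -21] LHS = -3·(…); ÷-3 both sides ⇒ div: (x + 2) + 2 = 7.
Step 5. [(x + 2) + 2 = 7] peel the +2: subtract 2 from each side, so sub: x + 2 = 5.
Step 6. [x + 2 = 5] the outer +2 inverts by subtracting 2, so sub: x = 3.

Answer: x ∈ {3}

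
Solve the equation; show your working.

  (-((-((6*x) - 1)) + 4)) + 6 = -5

Step 1. [(-((-((6*x) - 1)) + 4)) + 6 = -5] +6 is outermost — subtract 6 both sides ⇒ sub: -((-((6*x) - 1)) + 4) = -11.
Step 2. [-((-((6*x) - 1)) + 4) = -11] flip signs both sides, so neg: (-((6*x) - 1)) + 4 = 11.
Step 3. [(-((6*x) - 1)) + 4 = 11] subtract 4: x sits inside (… + 4), so sub: -((6*x) - 1) = 7.
Step 4. [-((6*x) - 1) = 7] leading − — multiply by −1, so neg: (6*x) - 1 = -7.
Step 5. [(6*x) - 1 = -7] -1 is outermost — add 1 both sides, so sub: 6*x = -6.
Step 6. [6*x = -6] 6 out front; divide by 6. So div: x = -1.

Answer: x ∈ {-1}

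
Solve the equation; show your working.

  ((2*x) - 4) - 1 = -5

Step 1. [((2*x) - 4) - 1 = -5] peel the -1: add 1 from each side ⇒ sub: (2*x) - 4 = -4.
Step 2. [(2*x) - 4 = -4] 2 divides every term; factor it out, so factor: x - 2 = -2.
Step 3. [x - 2 = -2] peel the -2: add 2 from each side ⇒ sub: x = 0.

Answer: x ∈ {0}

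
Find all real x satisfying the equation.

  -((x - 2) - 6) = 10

Step 1. [-((x - 2) - 6) = 10] leading − — multiply by −1 ⇒ neg: (x - 2) - 6 = -10.
Step 2. [(x - 2) - 6 = -10] -6 is outermost — add 6 both sides. So sub: x - 2 = -4.
Step 3. [x - 2 = -4] -2 is outermost — add 2 both sides ⇒ sub: x = -2.

Answer: x ∈ {-2}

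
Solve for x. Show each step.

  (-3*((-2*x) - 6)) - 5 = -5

Step 1. [(-3*((-2*x) - 6)) - 5 = -5] the outer -5 inverts by adding 5, so sub: -3*((-2*x) - 6) = 0.
Step 2. [-3*((-2*x) - 6) = 0] -3 out front; divide by -3. So div: (-2*x) - 6 = 0.
Step 3. [(-2*x) - 6 = 0] add 6: x sits inside (… - 6) ⇒ sub: -2*x = 6.
Step 4. [-2*x = 6] -2·(inner) — divide through by -2 ⇒ div: x = -3.

Answer: x ∈ {-3}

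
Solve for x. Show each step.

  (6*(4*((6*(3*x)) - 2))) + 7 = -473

Step 1. [(6*(4*((6*(3*x)) - 2))) + 7 = -473] subtract 7: x sits inside (… + 7) ⇒ sub: 6*(4*((6*(3*x)) - 2)) = -480.
Step 2. [6*(4*((6*(3*x)) - 2)) = -480] 6 out front; divide by 6 ⇒ div: 4*((6*(3*x)) - 2) = -80.
Step 3. [4*((6*(3*x)) - 2) = -80] LHS = 4·(…); ÷4 both sides. So div: (6*(3*x)) - 2 = -20.
Step 4. [(6*(3*x)) - 2 = -20] add 2: x sits inside (… - 2) ⇒ sub: 6*(3*x) = -18.
Step 5. [6*(3*x) = -18] divide by the outer 6. So div: 3*x = -3.
Step 6. [3*x = -3] 3·(inner) — divide through by 3. So div: x = -1.

Answer: x ∈ {-1}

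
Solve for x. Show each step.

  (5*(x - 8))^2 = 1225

Step 1. [(5*(x - 8))^2 = 1225] LHS squared, RHS 1225 ≥ 0: apply √ (±). So sqrt: 5*(x - 8) = 35 or -35.
Step 2. [5*(x - 8) = 35 or -35] 5·(inner) — divide through by 5 ⇒ div: x - 8 = 7 or -7.
Step 3. [x - 8 = 7 or -7] the outer -8 inverts by adding 8. So sub: x = 15 or 1.

Answer: x ∈ {1, 15}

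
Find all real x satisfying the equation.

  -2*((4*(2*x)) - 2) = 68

Step 1. [-2*((4*(2*x)) - 2) = 68] divide by the outer -2 ⇒ div: (4*(2*x)) - 2 = -34.
Step 2. [(4*(2*x)) - 2 = -34] add 2: x sits inside (… - 2) ⇒ sub: 4*(2*x) = -32.
Step 3. [4*(2*x) = -32] 4·(inner) — divide through by 4. So div: 2*x = -8.
Step 4. [2*x = -8] LHS = 2·(…); ÷2 both sides. So div: x = -4.

Answer: x ∈ {-4}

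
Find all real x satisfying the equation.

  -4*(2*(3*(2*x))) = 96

Step 1. [-4*(2*(3*(2*x))) = 96] leading coefficient -4: divide by -4. So div: 2*(3*(2*x)) = -24.
Step 2. [2*(3*(2*x)) = -24] 2 out front; divide by 2, so div: 3*(2*x) = -12.
Step 3. [3*(2*x) = -12] leading coefficient 3: divide by 3. So div: 2*x = -4.
Step 4. [2*x = -4] 2 out front; divide by 2. So div: x = -2.

Answer: x ∈ {-2}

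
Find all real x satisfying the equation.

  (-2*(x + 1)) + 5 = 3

Step 1. [(-2*(x + 1)) + 5 = 3] subtract 5: x sits inside (… + 5) ⇒ sub: -2*(x + 1) = -2.
Step 2. [-2*(x + 1) = -2] LHS = -2·(…); ÷-2 both sides, so div: x + 1 = 1.
Step 3. [x + 1 = 1] 1 comes off first (subtract 1). So sub: x = 0.

Answer: x ∈ {0}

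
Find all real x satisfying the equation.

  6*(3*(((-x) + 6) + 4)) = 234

Step 1. [6*(3*(((-x) + 6) + 4)) = 234] leading coefficient 6: divide by 6. So div: 3*(((-x) + 6) + 4) = 39.
Step 2. [3*(((-x) + 6) + 4) = 39] 3 out front; divide by 3. So div: ((-x) + 6) + 4 = 13.
Step 3. [((-x) + 6) + 4 = 13] subtract 4: x sits inside (… + 4) ⇒ sub: (-x) + 6 = 9.
Step 4. [(-x) + 6 = 9] +6 is outermost — subtract 6 both sides. So sub: -x = 3.
Step 5. [-x = 3] flip signs both sides ⇒ neg: x = -3.

Answer: x ∈ {-3}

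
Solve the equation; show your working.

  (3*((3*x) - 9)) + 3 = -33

Step 1. [(3*((3*x) - 9)) + 3 = -33] subtract 3: x sits inside (… + 3). So sub: 3*((3*x) - 9) = -36.
Step 2. [3*((3*x) - 9) = -36] divide by the outer 3. So div: (3*x) - 9 = -12.
Step 3. [(3*x) - 9 = -12] the outer -9 inverts by adding 9. So sub: 3*x = -3.
Step 4. [3*x = -3] 3·(inner) — divide through by 3. So div: x = -1.

Answer: x ∈ {-1}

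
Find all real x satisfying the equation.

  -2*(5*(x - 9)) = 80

Step 1. [-2*(5*(x - 9)) = 80] -2·(inner) — divide through by -2 ⇒ div: 5*(x - 9) = -40.
Step 2. [5*(x - 9) = -40] 5·(inner) — divide through by 5, so div: x - 9 = -8.
Step 3. [x - 9 = -8] the outer -9 inverts by adding 9, so sub: x = 1.

Answer: x ∈ {1}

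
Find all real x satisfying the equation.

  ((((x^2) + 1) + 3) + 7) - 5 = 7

Step 1. [((((x^2) + 1) + 3) + 7) - 5 = 7] -5 is outermost — add 5 both sides. So sub: (((x^2) + 1) + 3) + 7 = 12.
Step 2. [(((x^2) + 1) + 3) + 7 = 12] 7 comes off first (subtract 7) ⇒ sub: ((x^2) + 1) + 3 = 5.
Step 3. [((x^2) + 1) + 3 = 5] +3 is outermost — subtract 3 both sides ⇒ sub: (x^2) + 1 = 2.
Step 4. [(x^2) + 1 = 2] +1 is outermost — subtract 1 both sides, so sub: x^2 = 1.
Step 5. [x^2 = 1] √ both sides: 1 ≥ 0 gives two branches. So sqrt: x = 1 or -1.

Answer: x ∈ {-1, 1}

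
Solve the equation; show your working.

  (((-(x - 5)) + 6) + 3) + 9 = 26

Step 1. [(((-(x - 5)) + 6) + 3) + 9 = 26] the outer +9 inverts by subtracting 9 ⇒ sub: ((-(x - 5)) + 6) + 3 = 17.
Step 2. [((-(x - 5)) + 6) + 3 = 17] the outer +3 inverts by subtracting 3. So sub: (-(x - 5)) + 6 = 14.
Step 3. [(-(x - 5)) + 6 = 14] peel the +6: subtract 6 from each side, so sub: -(x - 5) = 8.
Step 4. [-(x - 5) = 8] flip signs both sides. So neg: x - 5 = -8.
Step 5. [x - 5 = -8] the outer -5 inverts by adding 5 ⇒ sub: x = -3.

Answer: x ∈ {-3}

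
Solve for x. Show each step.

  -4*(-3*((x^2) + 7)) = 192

Step 1. [-4*(-3*((x^2) + 7)) = 192] divide by the outer -4. So div: -3*((x^2) + 7) = -48.
Step 2. [-3*((x^2) + 7) = -48] leading coefficient -3: divide by -3 ⇒ div: (x^2) + 7 = 16.
Step 3. [(x^2) + 7 = 16] subtract 7: x sits inside (… + 7) ⇒ sub: x^2 = 9.
Step 4. [x^2 = 9] LHS squared, RHS 9 ≥ 0: apply √ (±). So sqrt: x = 3 or -3.

Answer: x ∈ {-3, 3}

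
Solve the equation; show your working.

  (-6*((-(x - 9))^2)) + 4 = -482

Step 1. [(-6*((-(x - 9))^2)) + 4 = -482] 4 comes off first (subtract 4), so sub: -6*((-(x - 9))^2) = -486.
Step 2. [-6*((-(x - 9))^2) = -486] -6 out front; divide by -6. So div: (-(x - 9))^2 = 81.
Step 3. [(-(x - 9))^2 = 81] LHS squared, RHS 81 ≥ 0: apply √ (±) ⇒ sqrt: -(x - 9) = 9 or -9.
Step 4. [-(x - 9) = 9 or -9] LHS negated; negate both sides, so neg: x - 9 = -9 or 9.
Step 5. [x - 9 = -9 or 9] -9 is outermost — add 9 both sides ⇒ sub: x = 0 or 18.

Answer: x ∈ {0, 18}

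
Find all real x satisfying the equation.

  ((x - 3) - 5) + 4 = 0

Step 1. [((x - 3) - 5) + 4 = 0] +4 is outermost — subtract 4 both sides ⇒ sub: (x - 3) - 5 = -4.
Step 2. [(x - 3) - 5 = -4] 5 comes off first (add 5). So sub: x - 3 = 1.
Step 3. [x - 3 = 1] 3 comes off first (add 3), so sub: x = 4.

Answer: x ∈ {4}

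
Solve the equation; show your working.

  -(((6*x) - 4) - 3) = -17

Step 1. [-(((6*x) - 4) - 3) = -17] LHS negated; negate both sides ⇒ neg: ((6*x) - 4) - 3 = 17.
Step 2. [((6*x) - 4) - 3 = 17] 3 comes off first (add 3). So sub: (6*x) - 4 = 20.
Step 3. [(6*x) - 4 = 20] add 4: x sits inside (… - 4) ⇒ sub: 6*x = 24.
Step 4. [6*x = 24] 6 out front; divide by 6. So div: x = 4.

Answer: x ∈ {4}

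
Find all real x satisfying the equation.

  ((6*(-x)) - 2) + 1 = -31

Step 1. [((6*(-x)) - 2) + 1 = -31] 1 comes off first (subtract 1). So sub: (6*(-x)) - 2 = -32.
Step 2. [(6*(-x)) - 2 = -32] -2 is outermost — add 2 both sides ⇒ sub: 6*(-x) = -30.
Step 3. [6*(-x) = -30] 6·(inner) — divide through by 6 ⇒ div: -x = -5.
Step 4. [-x = -5] LHS negated; negate both sides, so neg: x = 5.

Answer: x ∈ {5}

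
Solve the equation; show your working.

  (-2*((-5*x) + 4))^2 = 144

Step 1. [(-2*((-5*x) + 4))^2 = 144] LHS squared, RHS 144 ≥ 0: apply √ (±) ⇒ sqrt: -2*((-5*x) + 4) = 12 or -12.
Step 2. [-2*((-5*x) + 4) = 12 or -12] -2·(inner) — divide through by -2 ⇒ div: (-5*x) + 4 = -6 or 6.
Step 3. [(-5*x) + 4 = -6 or 6] 4 comes off first (subtract 4), so sub: -5*x = -10 or 2.
Step 4. [-5*x = -10 or 2] leading coefficient -5: divide by -5. So div: x = 2 or -2/5.

Answer: x ∈ {-2/5, 2}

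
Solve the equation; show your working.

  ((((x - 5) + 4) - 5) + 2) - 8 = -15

Step 1. [((((x - 5) + 4) - 5) + 2) - 8 = -15] the outer -8 inverts by adding 8, so sub: (((x - 5) + 4) - 5) + 2 = -7.
Step 2. [(((x - 5) + 4) - 5) + 2 = -7] +2 is outermost — subtract 2 both sides. So sub: ((x - 5) + 4) - 5 = -9.
Step 3. [((x - 5) + 4) - 5 = -9] the outer -5 inverts by adding 5 ⇒ sub: (x - 5) + 4 = -4.
Step 4. [(x - 5) + 4 = -4] peel the +4: subtract 4 from each side. So sub: x - 5 = -8.
Step 5. [x - 5 = -8] the outer -5 inverts by adding 5. So sub: x = -3.

Answer: x ∈ {-3}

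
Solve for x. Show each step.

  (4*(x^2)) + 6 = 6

Step 1. [(4*(x^2)) + 6 = 6] 6 comes off first (subtract 6) ⇒ sub: 4*(x^2) = 0.
Step 2. [4*(x^2) = 0] divide by the outer 4 ⇒ div: x^2 = 0.
Step 3. [x^2 = 0] LHS squared, RHS 0 ≥ 0: apply √ (±) ⇒ sqrt: x = 0.

Answer: x ∈ {0}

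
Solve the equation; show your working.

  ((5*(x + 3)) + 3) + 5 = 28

Step 1. [((5*(x + 3)) + 3) + 5 = 28] the outer +5 inverts by subtracting 5, so sub: (5*(x + 3)) + 3 = 23.
Step 2. [(5*(x + 3)) + 3 = 23] subtract 3: x sits inside (… + 3), so sub: 5*(x + 3) = 20.
Step 3. [5*(x + 3) = 20] 5 out front; divide by 5. So div: x + 3 = 4.
Step 4. [x + 3 = 4] 3 comes off first (subtract 3). So sub: x = 1.

Answer: x ∈ {1}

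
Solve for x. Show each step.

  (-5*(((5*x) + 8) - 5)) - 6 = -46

Step 1. [(-5*(((5*x) + 8) - 5)) - 6 = -46] 6 comes off first (add 6). So sub: -5*(((5*x) + 8) - 5) = -40.
Step 2. [-5*(((5*x) + 8) - 5) = -40] divide by the outer -5, so div: ((5*x) + 8) - 5 = 8.
Step 3. [((5*x) + 8) - 5 = 8] the outer -5 inverts by adding 5 ⇒ sub: (5*x) + 8 = 13.
Step 4. [(5*x) + 8 = 13] 8 comes off first (subtract 8), so sub: 5*x = 5.
Step 5. [5*x = 5] divide by the outer 5, so div: x = 1.

Answer: x ∈ {1}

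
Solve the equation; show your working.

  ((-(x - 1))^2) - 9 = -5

Step 1. [((-(x - 1))^2) - 9 = -5] add 9: x sits inside (… - 9), so sub: (-(x - 1))^2 = 4.
Step 2. [(-(x - 1))^2 = 4] LHS squared, RHS 4 ≥ 0: apply √ (±). So sqrt: -(x - 1) = 2 or -2.
Step 3. [-(x - 1) = 2 or -2] LHS negated; negate both sides. So neg: x - 1 = -2 or 2.
Step 4. [x - 1 = -2 or 2] add 1: x sits inside (… - 1). So sub: x = -1 or 3.

Answer: x ∈ {-1, 3}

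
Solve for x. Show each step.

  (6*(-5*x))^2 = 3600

Step 1. [(6*(-5*x))^2 = 3600] 3600 ≥ 0, LHS is (·)² — take ±√, so sqrt: 6*(-5*x) = 60 or -60.
Step 2. [6*(-5*x) = 60 or -60] divide by the outer 6. So div: -5*x = 10 or -10.
Step 3. [-5*x = 10 or -10] divide by the outer -5, so div: x = -2 or 2.

Answer: x ∈ {-2, 2}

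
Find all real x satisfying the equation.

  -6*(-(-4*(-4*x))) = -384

Step 1. [-6*(-(-4*(-4*x))) = -384] LHS = -6·(…); ÷-6 both sides. So div: -(-4*(-4*x)) = 64.
Step 2. [-(-4*(-4*x)) = 64] flip signs both sides. So neg: -4*(-4*x) = -64.
Step 3. [-4*(-4*x) = -64] leading coefficient -4: divide by -4. So div: -4*x = 16.
Step 4. [-4*x = 16] leading coefficient -4: divide by -4, so div: x = -4.

Answer: x ∈ {-4}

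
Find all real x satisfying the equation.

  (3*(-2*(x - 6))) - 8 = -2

Step 1. [(3*(-2*(x - 6))) - 8 = -2] -8 is outermost — add 8 both sides ⇒ sub: 3*(-2*(x - 6)) = 6.
Step 2. [3*(-2*(x - 6)) = 6] leading coefficient 3: divide by 3, so div: -2*(x - 6) = 2.
Step 3. [-2*(x - 6) = 2] -2 out front; divide by -2. So div: x - 6 = -1.
Step 4. [x - 6 = -1] -6 is outermost — add 6 both sides. So sub: x = 5.

Answer: x ∈ {5}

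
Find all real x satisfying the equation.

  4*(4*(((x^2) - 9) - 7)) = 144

Step 1. [4*(4*(((x^2) - 9) - 7)) = 144] 4 out front; divide by 4, so div: 4*(((x^2) - 9) - 7) = 36.
Step 2. [4*(((x^2) - 9) - 7) = 36] divide by the outer 4. So div: ((x^2) - 9) - 7 = 9.
Step 3. [((x^2) - 9) - 7 = 9] add 7: x sits inside (… - 7), so sub: (x^2) - 9 = 16.
Step 4. [(x^2) - 9 = 16] -9 is outermost — add 9 both sides. So sub: x^2 = 25.
Step 5. [x^2 = 25] √ both sides: 25 ≥ 0 gives two branches ⇒ sqrt: x = 5 or -5.

Answer: x ∈ {-5, 5}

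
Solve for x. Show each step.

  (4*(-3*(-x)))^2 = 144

Step 1. [(4*(-3*(-x)))^2 = 144] LHS squared, RHS 144 ≥ 0: apply √ (±) ⇒ sqrt: 4*(-3*(-x)) = 12 or -12.
Step 2. [4*(-3*(-x)) = 12 or -12] divide by the outer 4 ⇒ div: -3*(-x) = 3 or -3.
Step 3. [-3*(-x) = 3 or -3] LHS = -3·(…); ÷-3 both sides, so div: -x = -1 or 1.
Step 4. [-x = -1 or 1] flip signs both sides ⇒ neg: x = 1 or -1.

Answer: x ∈ {-1, 1}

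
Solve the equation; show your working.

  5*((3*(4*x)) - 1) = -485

Step 1. [5*((3*(4*x)) - 1) = -485] 5 out front; divide by 5 ⇒ div: (3*(4*x)) - 1 = -97.
Step 2. [(3*(4*x)) - 1 = -97] peel the -1: add 1 from each side. So sub: 3*(4*x) = -96.
Step 3. [3*(4*x) = -96] divide by the outer 3, so div: 4*x = -32.
Step 4. [4*x = -32] divide by the outer 4 ⇒ div: x = -8.

Answer: x ∈ {-8}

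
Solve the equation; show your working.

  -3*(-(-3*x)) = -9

Step 1. [-3*(-(-3*x)) = -9] -3 out front; divide by -3. So div: -(-3*x) = 3.
Step 2. [-(-3*x) = 3] flip signs both sides. So neg: -3*x = -3.
Step 3. [-3*x = -3] LHS = -3·(…); ÷-3 both sides ⇒ div: x = 1.

Answer: x ∈ {1}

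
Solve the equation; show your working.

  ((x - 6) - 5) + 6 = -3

Step 1. [((x - 6) - 5) + 6 = -3] 6 comes off first (subtract 6). So sub: (x - 6) - 5 = -9.
Step 2. [(x - 6) - 5 = -9] peel the -5: add 5 from each side ⇒ sub: x - 6 = -4.
Step 3. [x - 6 = -4] add 6: x sits inside (… - 6). So sub: x = 2.

Answer: x ∈ {2}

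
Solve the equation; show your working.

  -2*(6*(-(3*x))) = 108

Step 1. [-2*(6*(-(3*x))) = 108] leading coefficient -2: divide by -2, so div: 6*(-(3*x)) = -54.
Step 2. [6*(-(3*x)) = -54] 6 out front; divide by 6. So div: -(3*x) = -9.
Step 3. [-(3*x) = -9] LHS negated; negate both sides. So neg: 3*x = 9.
Step 4. [3*x = 9] leading coefficient 3: divide by 3, so div: x = 3.

Answer: x ∈ {3}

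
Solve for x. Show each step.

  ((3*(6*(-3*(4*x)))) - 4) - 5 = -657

Step 1. [((3*(6*(-3*(4*x)))) - 4) - 5 = -657] 5 comes off first (add 5) ⇒ sub: (3*(6*(-3*(4*x)))) - 4 = -652.
Step 2. [(3*(6*(-3*(4*x)))) - 4 = -652] peel the -4: add 4 from each side, so sub: 3*(6*(-3*(4*x))) = -648.
Step 3. [3*(6*(-3*(4*x))) = -648] divide by the outer 3, so div: 6*(-3*(4*x)) = -216.
Step 4. [6*(-3*(4*x)) = -216] 6 out front; divide by 6 ⇒ div: -3*(4*x) = -36.
Step 5. [-3*(4*x) = -36] divide by the outer -3 ⇒ div: 4*x = 12.
Step 6. [4*x = 12] 4 out front; divide by 4 ⇒ div: x = 3.

Answer: x ∈ {3}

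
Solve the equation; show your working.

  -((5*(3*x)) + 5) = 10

Step 1. [-((5*(3*x)) + 5) = 10] flip signs both sides, so neg: (5*(3*x)) + 5 = -10.
Step 2. [(5*(3*x)) + 5 = -10] the outer +5 inverts by subtracting 5. So sub: 5*(3*x) = -15.
Step 3. [5*(3*x) = -15] leading coefficient 5: divide by 5 ⇒ div: 3*x = -3.
Step 4. [3*x = -3] 3·(inner) — divide through by 3. So div: x = -1.

Answer: x ∈ {-1}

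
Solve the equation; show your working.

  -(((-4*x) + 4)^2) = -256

Step 1. [-(((-4*x) + 4)^2) = -256] flip signs both sides, so neg: ((-4*x) + 4)^2 = 256.
Step 2. [((-4*x) + 4)^2 = 256] LHS squared, RHS 256 ≥ 0: apply √ (±). So sqrt: (-4*x) + 4 = 16 or -16.
Step 3. [(-4*x) + 4 = 16 or -16] +4 is outermost — subtract 4 both sides, so sub: -4*x = 12 or -20.
Step 4. [-4*x = 12 or -20] -4 out front; divide by -4 ⇒ div: x = -3 or 5.

Answer: x ∈ {-3, 5}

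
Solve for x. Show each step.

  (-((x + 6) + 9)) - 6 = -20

Step 1. [(-((x + 6) + 9)) - 6 = -20] -6 is outermost — add 6 both sides. So sub: -((x + 6) + 9) = -14.
Step 2. [-((x + 6) + 9) = -14] leading − — multiply by −1. So neg: (x + 6) + 9 = 14.
Step 3. [(x + 6) + 9 = 14] peel the +9: subtract 9 from each side. So sub: x + 6 = 5.
Step 4. [x + 6 = 5] the outer +6 inverts by subtracting 6, so sub: x = -1.

Answer: x ∈ {-1}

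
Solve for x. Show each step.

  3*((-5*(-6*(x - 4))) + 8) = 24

Step 1. [3*((-5*(-6*(x - 4))) + 8) = 24] divide by the outer 3. So div: (-5*(-6*(x - 4))) + 8 = 8.
Step 2. [(-5*(-6*(x - 4))) + 8 = 8] peel the +8: subtract 8 from each side. So sub: -5*(-6*(x - 4)) = 0.
Step 3. [-5*(-6*(x - 4)) = 0] divide by the outer -5, so div: -6*(x - 4) = 0.
Step 4. [-6*(x - 4) = 0] divide by the outer -6, so div: x - 4 = 0.
Step 5. [x - 4 = 0] add 4: x sits inside (… - 4). So sub: x = 4.

Answer: x ∈ {4}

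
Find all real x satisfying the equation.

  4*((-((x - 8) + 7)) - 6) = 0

Step 1. [4*((-((x - 8) + 7)) - 6) = 0] 4·(inner) — divide through by 4. So div: (-((x - 8) + 7)) - 6 = 0.
Step 2. [(-((x - 8) + 7)) - 6 = 0] -6 is outermost — add 6 both sides. So sub: -((x - 8) + 7) = 6.
Step 3. [-((x - 8) + 7) = 6] flip signs both sides. So neg: (x - 8) + 7 = -6.
Step 4. [(x - 8) + 7 = -6] 7 comes off first (subtract 7). So sub: x - 8 = -13.
Step 5. [x - 8 = -13] 8 comes off first (add 8). So sub: x = -5.

Answer: x ∈ {-5}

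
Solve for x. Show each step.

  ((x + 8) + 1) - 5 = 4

Step 1. [((x + 8) + 1) - 5 = 4] add 5: x sits inside (… - 5) ⇒ sub: (x + 8) + 1 = 9.
Step 2. [(x + 8) + 1 = 9] peel the +1: subtract 1 from each side. So sub: x + 8 = 8.
Step 3. [x + 8 = 8] the outer +8 inverts by subtracting 8 ⇒ sub: x = 0.

Answer: x ∈ {0}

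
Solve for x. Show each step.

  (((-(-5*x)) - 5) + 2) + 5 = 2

Step 1. [(((-(-5*x)) - 5) + 2) + 5 = 2] +5 is outermost — subtract 5 both sides ⇒ sub: ((-(-5*x)) - 5) + 2 = -3.
Step 2. [((-(-5*x)) - 5) + 2 = -3] 2 comes off first (subtract 2). So sub: (-(-5*x)) - 5 = -5.
Step 3. [(-(-5*x)) - 5 = -5] peel the -5: add 5 from each side. So sub: -(-5*x) = 0.
Step 4. [-(-5*x) = 0] LHS negated; negate both sides, so neg: -5*x = 0.
Step 5. [-5*x = 0] leading coefficient -5: divide by -5 ⇒ div: x = 0.

Answer: x ∈ {0}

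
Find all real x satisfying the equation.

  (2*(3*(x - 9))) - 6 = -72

Step 1. [(2*(3*(x - 9))) - 6 = -72] the outer -6 inverts by adding 6 ⇒ sub: 2*(3*(x - 9)) = -66.
Step 2. [2*(3*(x - 9)) = -66] LHS = 2·(…); ÷2 both sides ⇒ div: 3*(x - 9) = -33.
Step 3. [3*(x - 9) = -33] 3 out front; divide by 3. So div: x - 9 = -11.
Step 4. [x - 9 = -11] add 9: x sits inside (… - 9). So sub: x = -2.

Answer: x ∈ {-2}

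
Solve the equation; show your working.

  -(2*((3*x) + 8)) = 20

Step 1. [-(2*((3*x) + 8)) = 20] flip signs both sides. So neg: 2*((3*x) + 8) = -20.
Step 2. [2*((3*x) + 8) = -20] LHS = 2·(…); ÷2 both sides ⇒ div: (3*x) + 8 = -10.
Step 3. [(3*x) + 8 = -10] the outer +8 inverts by subtracting 8, so sub: 3*x = -18.
Step 4. [3*x = -18] 3·(inner) — divide through by 3 ⇒ div: x = -6.

Answer: x ∈ {-6}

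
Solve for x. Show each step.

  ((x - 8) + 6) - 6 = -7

Step 1. [((x - 8) + 6) - 6 = -7] -6 is outermost — add 6 both sides, so sub: (x - 8) + 6 = -1.
Step 2. [(x - 8) + 6 = -1] peel the +6: subtract 6 from each side ⇒ sub: x - 8 = -7.
Step 3. [x - 8 = -7] peel the -8: add 8 from each side. So sub: x = 1.

Answer: x ∈ {1}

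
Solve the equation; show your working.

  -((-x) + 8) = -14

Step 1. [-((-x) + 8) = -14] flip signs both sides, so neg: (-x) + 8 = 14.
Step 2. [(-x) + 8 = 14] +8 is outermost — subtract 8 both sides, so sub: -x = 6.
Step 3. [-x = 6] LHS negated; negate both sides, so neg: x = -6.

Answer: x ∈ {-6}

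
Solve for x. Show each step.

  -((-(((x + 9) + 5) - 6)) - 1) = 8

Step 1. [-((-(((x + 9) + 5) - 6)) - 1) = 8] flip signs both sides. So neg: (-(((x + 9) + 5) - 6)) - 1 = -8.
Step 2. [(-(((x + 9) + 5) - 6)) - 1 = -8] -1 is outermost — add 1 both sides, so sub: -(((x + 9) + 5) - 6) = -7.
Step 3. [-(((x + 9) + 5) - 6) = -7] LHS negated; negate both sides ⇒ neg: ((x + 9) + 5) - 6 = 7.
Step 4. [((x + 9) + 5) - 6 = 7] 6 comes off first (add 6). So sub: (x + 9) + 5 = 13.
Step 5. [(x + 9) + 5 = 13] the outer +5 inverts by subtracting 5, so sub: x + 9 = 8.
Step 6. [x + 9 = 8] the outer +9 inverts by subtracting 9. So sub: x = -1.

Answer: x ∈ {-1}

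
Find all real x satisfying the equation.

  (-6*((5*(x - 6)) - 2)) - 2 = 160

Step 1. [(-6*((5*(x - 6)) - 2)) - 2 = 160] the outer -2 inverts by adding 2. So sub: -6*((5*(x - 6)) - 2) = 162.
Step 2. [-6*((5*(x - 6)) - 2) = 162] leading coefficient -6: divide by -6 ⇒ div: (5*(x - 6)) - 2 = -27.
Step 3. [(5*(x - 6)) - 2 = -27] add 2: x sits inside (… - 2) ⇒ sub: 5*(x - 6) = -25.
Step 4. [5*(x - 6) = -25] leading coefficient 5: divide by 5, so div: x - 6 = -5.
Step 5. [x - 6 = -5] peel the -6: add 6 from each side ⇒ sub: x = 1.

Answer: x ∈ {1}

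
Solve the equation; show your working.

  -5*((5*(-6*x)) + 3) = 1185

Step 1. [-5*((5*(-6*x)) + 3) = 1185] -5 out front; divide by -5, so div: (5*(-6*x)) + 3 = -237.
Step 2. [(5*(-6*x)) + 3 = -237] subtract 3: x sits inside (… + 3) ⇒ sub: 5*(-6*x) = -240.
Step 3. [5*(-6*x) = -240] LHS = 5·(…); ÷5 both sides, so div: -6*x = -48.
Step 4. [-6*x = -48] leading coefficient -6: divide by -6. So div: x = 8.

Answer: x ∈ {8}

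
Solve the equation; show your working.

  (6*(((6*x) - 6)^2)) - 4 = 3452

Step 1. [(6*(((6*x) - 6)^2)) - 4 = 3452] -4 is outermost — add 4 both sides, so sub: 6*(((6*x) - 6)^2) = 3456.
Step 2. [6*(((6*x) - 6)^2) = 3456] divide by the outer 6, so div: ((6*x) - 6)^2 = 576.
Step 3. [((6*x) - 6)^2 = 576] LHS squared, RHS 576 ≥ 0: apply √ (±). So sqrt: (6*x) - 6 = 24 or -24.
Step 4. [(6*x) - 6 = 24 or -24] the outer -6 inverts by adding 6. So sub: 6*x = 30 or -18.
Step 5. [6*x = 30 or -18] 6 out front; divide by 6. So div: x = 5 or -3.

Answer: x ∈ {-3, 5}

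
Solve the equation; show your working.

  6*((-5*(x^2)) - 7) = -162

Step 1. [6*((-5*(x^2)) - 7) = -162] 6·(inner) — divide through by 6, so div: (-5*(x^2)) - 7 = -27.
Step 2. [(-5*(x^2)) - 7 = -27] the outer -7 inverts by adding 7. So sub: -5*(x^2) = -20.
Step 3. [-5*(x^2) = -20] -5·(inner) — divide through by -5. So div: x^2 = 4.
Step 4. [x^2 = 4] √ both sides: 4 ≥ 0 gives two branches ⇒ sqrt: x = 2 or -2.

Answer: x ∈ {-2, 2}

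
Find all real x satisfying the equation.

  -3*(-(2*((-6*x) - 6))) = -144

Step 1. [-3*(-(2*((-6*x) - 6))) = -144] LHS = -3·(…); ÷-3 both sides ⇒ div: -(2*((-6*x) - 6)) = 48.
Step 2. [-(2*((-6*x) - 6)) = 48] leading − — multiply by −1 ⇒ neg: 2*((-6*x) - 6) = -48.
Step 3. [2*((-6*x) - 6) = -48] 2·(inner) — divide through by 2 ⇒ div: (-6*x) - 6 = -24.
Step 4. [(-6*x) - 6 = -24] add 6: x sits inside (… - 6). So sub: -6*x = -18.
Step 5. [-6*x = -18] leading coefficient -6: divide by -6, so div: x = 3.

Answer: x ∈ {3}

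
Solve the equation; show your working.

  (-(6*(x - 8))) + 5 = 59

Step 1. [(-(6*(x - 8))) + 5 = 59] +5 is outermost — subtract 5 both sides, so sub: -(6*(x - 8)) = 54.
Step 2. [-(6*(x - 8)) = 54] LHS negated; negate both sides ⇒ neg: 6*(x - 8) = -54.
Step 3. [6*(x - 8) = -54] 6·(inner) — divide through by 6, so div: x - 8 = -9.
Step 4. [x - 8 = -9] 8 comes off first (add 8). So sub: x = -1.

Answer: x ∈ {-1}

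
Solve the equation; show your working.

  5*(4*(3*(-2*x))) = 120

Step 1. [5*(4*(3*(-2*x))) = 120] 5·(inner) — divide through by 5 ⇒ div: 4*(3*(-2*x)) = 24.
Step 2. [4*(3*(-2*x)) = 24] 4·(inner) — divide through by 4, so div: 3*(-2*x) = 6.
Step 3. [3*(-2*x) = 6] divide by the outer 3. So div: -2*x = 2.
Step 4. [-2*x = 2] -2·(inner) — divide through by -2. So div: x = -1.

Answer: x ∈ {-1}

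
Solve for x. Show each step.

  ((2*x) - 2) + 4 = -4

Step 1. [((2*x) - 2) + 4 = -4] the outer +4 inverts by subtracting 4. So sub: (2*x) - 2 = -8.
Step 2. [(2*x) - 2 = -8] add 2: x sits inside (… - 2), so sub: 2*x = -6.
Step 3. [2*x = -6] LHS = 2·(…); ÷2 both sides, so div: x = -3.

Answer: x ∈ {-3}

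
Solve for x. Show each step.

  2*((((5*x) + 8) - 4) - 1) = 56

Step 1. [2*((((5*x) + 8) - 4) - 1) = 56] divide by the outer 2. So div: (((5*x) + 8) - 4) - 1 = 28.
Step 2. [(((5*x) + 8) - 4) - 1 = 28] 1 comes off first (add 1). So sub: ((5*x) + 8) - 4 = 29.
Step 3. [((5*x) + 8) - 4 = 29] peel the -4: add 4 from each side, so sub: (5*x) + 8 = 33.
Step 4. [(5*x) + 8 = 33] 8 comes off first (subtract 8). So sub: 5*x = 25.
Step 5. [5*x = 25] 5·(inner) — divide through by 5. So div: x = 5.

Answer: x ∈ {5}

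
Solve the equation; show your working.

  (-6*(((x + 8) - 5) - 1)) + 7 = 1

Step 1. [(-6*(((x + 8) - 5) - 1)) + 7 = 1] peel the +7: subtract 7 from each side. So sub: -6*(((x + 8) - 5) - 1) = -6.
Step 2. [-6*(((x + 8) - 5) - 1) = -6] divide by the outer -6 ⇒ div: ((x + 8) - 5) - 1 = 1.
Step 3. [((x + 8) - 5) - 1 = 1] the outer -1 inverts by adding 1 ⇒ sub: (x + 8) - 5 = 2.
Step 4. [(x + 8) - 5 = 2] the outer -5 inverts by adding 5. So sub: x + 8 = 7.
Step 5. [x + 8 = 7] subtract 8: x sits inside (… + 8). So sub: x = -1.

Answer: x ∈ {-1}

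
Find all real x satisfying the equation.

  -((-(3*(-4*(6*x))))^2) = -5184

Step 1. [-((-(3*(-4*(6*x))))^2) = -5184] LHS negated; negate both sides ⇒ neg: (-(3*(-4*(6*x))))^2 = 5184.
Step 2. [(-(3*(-4*(6*x))))^2 = 5184] LHS squared, RHS 5184 ≥ 0: apply √ (±), so sqrt: -(3*(-4*(6*x))) = 72 or -72.
Step 3. [-(3*(-4*(6*x))) = 72 or -72] LHS negated; negate both sides ⇒ neg: 3*(-4*(6*x)) = -72 or 72.
Step 4. [3*(-4*(6*x)) = -72 or 72] divide by the outer 3, so div: -4*(6*x) = -24 or 24.
Step 5. [-4*(6*x) = -24 or 24] -4 out front; divide by -4 ⇒ div: 6*x = 6 or -6.
Step 6. [6*x = 6 or -6] LHS = 6·(…); ÷6 both sides. So div: x = 1 or -1.

Answer: x ∈ {-1, 1}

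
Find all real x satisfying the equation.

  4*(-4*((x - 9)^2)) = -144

Step 1. [4*(-4*((x - 9)^2)) = -144] leading coefficient 4: divide by 4. So div: -4*((x - 9)^2) = -36.
Step 2. [-4*((x - 9)^2) = -36] leading coefficient -4: divide by -4 ⇒ div: (x - 9)^2 = 9.
Step 3. [(x - 9)^2 = 9] LHS squared, RHS 9 ≥ 0: apply √ (±), so sqrt: x - 9 = 3 or -3.
Step 4. [x - 9 = 3 or -3] the outer -9 inverts by adding 9, so sub: x = 12 or 6.

Answer: x ∈ {6, 12}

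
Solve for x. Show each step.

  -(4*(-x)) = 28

Step 1. [-(4*(-x)) = 28] leading − — multiply by −1. So neg: 4*(-x) = -28.
Step 2. [4*(-x) = -28] 4 out front; divide by 4 ⇒ div: -x = -7.
Step 3. [-x = -7] flip signs both sides. So neg: x = 7.

Answer: x ∈ {7}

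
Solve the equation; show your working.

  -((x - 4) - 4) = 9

Step 1. [-((x - 4) - 4) = 9] leading − — multiply by −1, so neg: (x - 4) - 4 = -9.
Step 2. [(x - 4) - 4 = -9] peel the -4: add 4 from each side. So sub: x - 4 = -5.
Step 3. [x - 4 = -5] the outer -4 inverts by adding 4. So sub: x = -1.

Answer: x ∈ {-1}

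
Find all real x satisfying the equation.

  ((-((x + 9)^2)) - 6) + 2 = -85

Step 1. [((-((x + 9)^2)) - 6) + 2 = -85] 2 comes off first (subtract 2) ⇒ sub: (-((x + 9)^2)) - 6 = -87.
Step 2. [(-((x + 9)^2)) - 6 = -87] add 6: x sits inside (… - 6) ⇒ sub: -((x + 9)^2) = -81.
Step 3. [-((x + 9)^2) = -81] LHS negated; negate both sides. So neg: (x + 9)^2 = 81.
Step 4. [(x + 9)^2 = 81] LHS squared, RHS 81 ≥ 0: apply √ (±), so sqrt: x + 9 = 9 or -9.
Step 5. [x + 9 = 9 or -9] peel the +9: subtract 9 from each side. So sub: x = 0 or -18.

Answer: x ∈ {-18, 0}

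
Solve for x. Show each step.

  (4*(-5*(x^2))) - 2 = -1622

Step 1. [(4*(-5*(x^2))) - 2 = -1622] peel the -2: add 2 from each side ⇒ sub: 4*(-5*(x^2)) = -1620.
Step 2. [4*(-5*(x^2)) = -1620] 4·(inner) — divide through by 4 ⇒ div: -5*(x^2) = -405.
Step 3. [-5*(x^2) = -405] LHS = -5·(…); ÷-5 both sides ⇒ div: x^2 = 81.
Step 4. [x^2 = 81] LHS squared, RHS 81 ≥ 0: apply √ (±), so sqrt: x = 9 or -9.

Answer: x ∈ {-9, 9}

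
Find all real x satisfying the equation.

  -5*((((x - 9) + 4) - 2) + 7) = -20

Step 1. [-5*((((x - 9) + 4) - 2) + 7) = -20] LHS = -5·(…); ÷-5 both sides, so div: (((x - 9) + 4) - 2) + 7 = 4.
Step 2. [(((x - 9) + 4) - 2) + 7 = 4] peel the +7: subtract 7 from each side ⇒ sub: ((x - 9) + 4) - 2 = -3.
Step 3. [((x - 9) + 4) - 2 = -3] peel the -2: add 2 from each side, so sub: (x - 9) + 4 = -1.
Step 4. [(x - 9) + 4 = -1] peel the +4: subtract 4 from each side. So sub: x - 9 = -5.
Step 5. [x - 9 = -5] peel the -9: add 9 from each side. So sub: x = 4.

Answer: x ∈ {4}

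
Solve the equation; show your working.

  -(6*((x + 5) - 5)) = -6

Step 1. [-(6*((x + 5) - 5)) = -6] LHS negated; negate both sides ⇒ neg: 6*((x + 5) - 5) = 6.
Step 2. [6*((x + 5) - 5) = 6] 6 out front; divide by 6, so div: (x + 5) - 5 = 1.
Step 3. [(x + 5) - 5 = 1] -5 is outermost — add 5 both sides ⇒ sub: x + 5 = 6.
Step 4. [x + 5 = 6] the outer +5 inverts by subtracting 5. So sub: x = 1.

Answer: x ∈ {1}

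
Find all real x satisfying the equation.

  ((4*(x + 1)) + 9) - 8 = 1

Step 1. [((4*(x + 1)) + 9) - 8 = 1] 8 comes off first (add 8) ⇒ sub: (4*(x + 1)) + 9 = 9.
Step 2. [(4*(x + 1)) + 9 = 9] peel the +9: subtract 9 from each side ⇒ sub: 4*(x + 1) = 0.
Step 3. [4*(x + 1) = 0] leading coefficient 4: divide by 4 ⇒ div: x + 1 = 0.
Step 4. [x + 1 = 0] peel the +1: subtract 1 from each side, so sub: x = -1.

Answer: x ∈ {-1}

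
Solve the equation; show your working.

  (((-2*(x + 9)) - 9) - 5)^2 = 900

Step 1. [(((-2*(x + 9)) - 9) - 5)^2 = 900] √ both sides: 900 ≥ 0 gives two branches ⇒ sqrt: ((-2*(x + 9)) - 9) - 5 = 30 or -30.
Step 2. [((-2*(x + 9)) - 9) - 5 = 30 or -30] 5 comes off first (add 5) ⇒ sub: (-2*(x + 9)) - 9 = 35 or -25.
Step 3. [(-2*(x + 9)) - 9 = 35 or -25] peel the -9: add 9 from each side. So sub: -2*(x + 9) = 44 or -16.
Step 4. [-2*(x + 9) = 44 or -16] -2·(inner) — divide through by -2. So div: x + 9 = -22 or 8.
Step 5. [x + 9 = -22 or 8] peel the +9: subtract 9 from each side ⇒ sub: x = -31 or -1.

Answer: x ∈ {-31, -1}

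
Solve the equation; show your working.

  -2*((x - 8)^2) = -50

Step 1. [-2*((x - 8)^2) = -50] divide by the outer -2. So div: (x - 8)^2 = 25.
Step 2. [(x - 8)^2 = 25] √ both sides: 25 ≥ 0 gives two branches. So sqrt: x - 8 = 5 or -5.
Step 3. [x - 8 = 5 or -5] the outer -8 inverts by adding 8 ⇒ sub: x = 13 or 3.

Answer: x ∈ {3, 13}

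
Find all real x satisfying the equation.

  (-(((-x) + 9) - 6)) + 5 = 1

Step 1. [(-(((-x) + 9) - 6)) + 5 = 1] subtract 5: x sits inside (… + 5) ⇒ sub: -(((-x) + 9) - 6) = -4.
Step 2. [-(((-x) + 9) - 6) = -4] flip signs both sides ⇒ neg: ((-x) + 9) - 6 = 4.
Step 3. [((-x) + 9) - 6 = 4] peel the -6: add 6 from each side ⇒ sub: (-x) + 9 = 10.
Step 4. [(-x) + 9 = 10] +9 is outermost — subtract 9 both sides. So sub: -x = 1.
Step 5. [-x = 1] flip signs both sides. So neg: x = -1.

Answer: x ∈ {-1}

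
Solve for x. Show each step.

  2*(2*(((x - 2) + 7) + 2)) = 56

Step 1. [2*(2*(((x - 2) + 7) + 2)) = 56] 2 out front; divide by 2, so div: 2*(((x - 2) + 7) + 2) = 28.
Step 2. [2*(((x - 2) + 7) + 2) = 28] 2·(inner) — divide through by 2. So div: ((x - 2) + 7) + 2 = 14.
Step 3. [((x - 2) + 7) + 2 = 14] +2 is outermost — subtract 2 both sides, so sub: (x - 2) + 7 = 12.
Step 4. [(x - 2) + 7 = 12] peel the +7: subtract 7 from each side. So sub: x - 2 = 5.
Step 5. [x - 2 = 5] peel the -2: add 2 from each side. So sub: x = 7.

Answer: x ∈ {7}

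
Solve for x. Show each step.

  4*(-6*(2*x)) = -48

Step 1. [4*(-6*(2*x)) = -48] divide by the outer 4, so div: -6*(2*x) = -12.
Step 2. [-6*(2*x) = -12] divide by the outer -6. So div: 2*x = 2.
Step 3. [2*x = 2] 2·(inner) — divide through by 2, so div: x = 1.

Answer: x ∈ {1}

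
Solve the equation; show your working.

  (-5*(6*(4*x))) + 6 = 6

Step 1. [(-5*(6*(4*x))) + 6 = 6] peel the +6: subtract 6 from each side. So sub: -5*(6*(4*x)) = 0.
Step 2. [-5*(6*(4*x)) = 0] LHS = -5·(…); ÷-5 both sides. So div: 6*(4*x) = 0.
Step 3. [6*(4*x) = 0] LHS = 6·(…); ÷6 both sides ⇒ div: 4*x = 0.
Step 4. [4*x = 0] 4 out front; divide by 4 ⇒ div: x = 0.

Answer: x ∈ {0}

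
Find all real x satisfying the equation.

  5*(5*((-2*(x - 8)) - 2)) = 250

Step 1. [5*(5*((-2*(x - 8)) - 2)) = 250] divide by the outer 5. So div: 5*((-2*(x - 8)) - 2) = 50.
Step 2. [5*((-2*(x - 8)) - 2) = 50] leading coefficient 5: divide by 5, so div: (-2*(x - 8)) - 2 = 10.
Step 3. [(-2*(x - 8)) - 2 = 10] -2 | LHS and -2 | 10: pull -2 out ⇒ factor: (x - 8) + 1 = -5.
Step 4. [(x - 8) + 1 = -5] the outer +1 inverts by subtracting 1 ⇒ sub: x - 8 = -6.
Step 5. [x - 8 = -6] peel the -8: add 8 from each side, so sub: x = 2.

Answer: x ∈ {2}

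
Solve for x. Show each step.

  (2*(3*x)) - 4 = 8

Step 1. [(2*(3*x)) - 4 = 8] common factor 2 (LHS and 8) — divide through. So factor: (3*x) - 2 = 4.
Step 2. [(3*x) - 2 = 4] -2 is outermost — add 2 both sides ⇒ sub: 3*x = 6.
Step 3. [3*x = 6] 3 out front; divide by 3, so div: x = 2.

Answer: x ∈ {2}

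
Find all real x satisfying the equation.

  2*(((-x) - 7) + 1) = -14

Step 1. [2*(((-x) - 7) + 1) = -14] leading coefficient 2: divide by 2 ⇒ div: ((-x) - 7) + 1 = -7.
Step 2. [((-x) - 7) + 1 = -7] +1 is outermost — subtract 1 both sides, so sub: (-x) - 7 = -8.
Step 3. [(-x) - 7 = -8] 7 comes off first (add 7) ⇒ sub: -x = -1.
Step 4. [-x = -1] flip signs both sides, so neg: x = 1.

Answer: x ∈ {1}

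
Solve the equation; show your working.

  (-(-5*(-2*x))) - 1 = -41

Step 1. [(-(-5*(-2*x))) - 1 = -41] 1 comes off first (add 1) ⇒ sub: -(-5*(-2*x)) = -40.
Step 2. [-(-5*(-2*x)) = -40] flip signs both sides. So neg: -5*(-2*x) = 40.
Step 3. [-5*(-2*x) = 40] divide by the outer -5 ⇒ div: -2*x = -8.
Step 4. [-2*x = -8] divide by the outer -2 ⇒ div: x = 4.

Answer: x ∈ {4}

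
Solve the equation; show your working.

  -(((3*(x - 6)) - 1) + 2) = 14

Step 1. [-(((3*(x - 6)) - 1) + 2) = 14] leading − — multiply by −1, so neg: ((3*(x - 6)) - 1) + 2 = -14.
Step 2. [((3*(x - 6)) - 1) + 2 = -14] +2 is outermost — subtract 2 both sides, so sub: (3*(x - 6)) - 1 = -16.
Step 3. [(3*(x - 6)) - 1 = -16] -1 is outermost — add 1 both sides, so sub: 3*(x - 6) = -15.
Step 4. [3*(x - 6) = -15] leading coefficient 3: divide by 3, so div: x - 6 = -5.
Step 5. [x - 6 = -5] peel the -6: add 6 from each side ⇒ sub: x = 1.

Answer: x ∈ {1}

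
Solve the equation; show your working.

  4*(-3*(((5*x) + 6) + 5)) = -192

Step 1. [4*(-3*(((5*x) + 6) + 5)) = -192] 4·(inner) — divide through by 4 ⇒ div: -3*(((5*x) + 6) + 5) = -48.
Step 2. [-3*(((5*x) + 6) + 5) = -48] -3·(inner) — divide through by -3. So div: ((5*x) + 6) + 5 = 16.
Step 3. [((5*x) + 6) + 5 = 16] 5 comes off first (subtract 5), so sub: (5*x) + 6 = 11.
Step 4. [(5*x) + 6 = 11] 6 comes off first (subtract 6), so sub: 5*x = 5.
Step 5. [5*x = 5] divide by the outer 5, so div: x = 1.

Answer: x ∈ {1}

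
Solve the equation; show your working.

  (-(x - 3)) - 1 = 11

Step 1. [(-(x - 3)) - 1 = 11] add 1: x sits inside (… - 1), so sub: -(x - 3) = 12.
Step 2. [-(x - 3) = 12] flip signs both sides. So neg: x - 3 = -12.
Step 3. [x - 3 = -12] 3 comes off first (add 3) ⇒ sub: x = -9.

Answer: x ∈ {-9}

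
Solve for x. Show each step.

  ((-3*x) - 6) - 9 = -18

Step 1. [((-3*x) - 6) - 9 = -18] peel the -9: add 9 from each side ⇒ sub: (-3*x) - 6 = -9.
Step 2. [(-3*x) - 6 = -9] 6 comes off first (add 6) ⇒ sub: -3*x = -3.
Step 3. [-3*x = -3] LHS = -3·(…); ÷-3 both sides. So div: x = 1.

Answer: x ∈ {1}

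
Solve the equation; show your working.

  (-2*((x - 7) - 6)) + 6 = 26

Step 1. [(-2*((x - 7) - 6)) + 6 = 26] the outer +6 inverts by subtracting 6. So sub: -2*((x - 7) - 6) = 20.
Step 2. [-2*((x - 7) - 6) = 20] divide by the outer -2, so div: (x - 7) - 6 = -10.
Step 3. [(x - 7) - 6 = -10] the outer -6 inverts by adding 6. So sub: x - 7 = -4.
Step 4. [x - 7 = -4] -7 is outermost — add 7 both sides ⇒ sub: x = 3.

Answer: x ∈ {3}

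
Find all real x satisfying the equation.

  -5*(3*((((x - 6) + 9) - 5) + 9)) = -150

Step 1. [-5*(3*((((x - 6) + 9) - 5) + 9)) = -150] leading coefficient -5: divide by -5, so div: 3*((((x - 6) + 9) - 5) + 9) = 30.
Step 2. [3*((((x - 6) + 9) - 5) + 9) = 30] 3·(inner) — divide through by 3 ⇒ div: (((x - 6) + 9) - 5) + 9 = 10.
Step 3. [(((x - 6) + 9) - 5) + 9 = 10] subtract 9: x sits inside (… + 9), so sub: ((x - 6) + 9) - 5 = 1.
Step 4. [((x - 6) + 9) - 5 = 1] add 5: x sits inside (… - 5), so sub: (x - 6) + 9 = 6.
Step 5. [(x - 6) + 9 = 6] peel the +9: subtract 9 from each side, so sub: x - 6 = -3.
Step 6. [x - 6 = -3] peel the -6: add 6 from each side ⇒ sub: x = 3.

Answer: x ∈ {3}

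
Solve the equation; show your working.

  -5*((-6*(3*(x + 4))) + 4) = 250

Step 1. [-5*((-6*(3*(x + 4))) + 4) = 250] -5·(inner) — divide through by -5 ⇒ div: (-6*(3*(x + 4))) + 4 = -50.
Step 2. [(-6*(3*(x + 4))) + 4 = -50] peel the +4: subtract 4 from each side, so sub: -6*(3*(x + 4)) = -54.
Step 3. [-6*(3*(x + 4)) = -54] LHS = -6·(…); ÷-6 both sides. So div: 3*(x + 4) = 9.
Step 4. [3*(x + 4) = 9] LHS = 3·(…); ÷3 both sides ⇒ div: x + 4 = 3.
Step 5. [x + 4 = 3] 4 comes off first (subtract 4) ⇒ sub: x = -1.

Answer: x ∈ {-1}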